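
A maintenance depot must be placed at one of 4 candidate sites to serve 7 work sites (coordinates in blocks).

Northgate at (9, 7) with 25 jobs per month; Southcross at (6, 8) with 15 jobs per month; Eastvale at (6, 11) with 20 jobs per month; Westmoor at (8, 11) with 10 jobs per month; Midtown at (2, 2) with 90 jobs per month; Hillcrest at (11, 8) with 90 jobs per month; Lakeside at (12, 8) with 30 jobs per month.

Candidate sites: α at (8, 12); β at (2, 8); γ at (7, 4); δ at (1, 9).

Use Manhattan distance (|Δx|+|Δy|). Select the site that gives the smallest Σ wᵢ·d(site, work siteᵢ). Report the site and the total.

γ, total 2060 blocks

Total weighted distance at each candidate:
  α (8, 12): total = 2620
  β (2, 8): total = 2140
  γ (7, 4): total = 2060
  δ (1, 9): total = 2640
Minimum is at γ with total 2060 blocks.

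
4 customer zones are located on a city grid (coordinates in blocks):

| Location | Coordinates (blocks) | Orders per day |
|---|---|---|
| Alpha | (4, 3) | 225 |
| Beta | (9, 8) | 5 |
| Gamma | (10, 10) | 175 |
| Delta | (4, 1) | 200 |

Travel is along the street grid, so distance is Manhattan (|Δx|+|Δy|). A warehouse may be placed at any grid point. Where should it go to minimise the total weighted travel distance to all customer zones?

Manhattan distance separates: Σwᵢ(|x−xᵢ|+|y−yᵢ|) = Σwᵢ|x−xᵢ| + Σwᵢ|y−yᵢ|, so x and y are optimised independently as 1-D weighted medians.
Total weight W = 605; half = 302.5.
x-coordinate, sorted with cumulative weight:
  x=4 (Alpha, w=225) cum 225
  x=4 (Delta, w=200) cum 425  ← median
  x=9 (Beta, w=5) cum 430
  x=10 (Gamma, w=175) cum 605
⇒ x* = 4
y-coordinate, sorted with cumulative weight:
  y=1 (Delta, w=200) cum 200
  y=3 (Alpha, w=225) cum 425  ← median
  y=8 (Beta, w=5) cum 430
  y=10 (Gamma, w=175) cum 605
⇒ y* = 3

(4, 3)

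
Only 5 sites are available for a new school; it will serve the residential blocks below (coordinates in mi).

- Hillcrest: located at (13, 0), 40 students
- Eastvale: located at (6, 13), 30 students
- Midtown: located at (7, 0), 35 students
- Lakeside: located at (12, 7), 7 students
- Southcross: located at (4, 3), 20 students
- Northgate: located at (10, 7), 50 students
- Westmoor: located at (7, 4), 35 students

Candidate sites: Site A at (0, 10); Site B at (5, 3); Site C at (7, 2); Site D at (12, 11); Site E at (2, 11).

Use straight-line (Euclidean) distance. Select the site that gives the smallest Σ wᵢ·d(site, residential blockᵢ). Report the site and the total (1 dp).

Site C, total 1128.6 mi

Total weighted distance at each candidate:
  Site A (0, 10): total = 2377.1
  Site B (5, 3): total = 1244.3
  Site C (7, 2): total = 1128.6
  Site D (12, 11): total = 1833.4
  Site E (2, 11): total = 2167.9
Minimum is at Site C with total 1128.6 mi.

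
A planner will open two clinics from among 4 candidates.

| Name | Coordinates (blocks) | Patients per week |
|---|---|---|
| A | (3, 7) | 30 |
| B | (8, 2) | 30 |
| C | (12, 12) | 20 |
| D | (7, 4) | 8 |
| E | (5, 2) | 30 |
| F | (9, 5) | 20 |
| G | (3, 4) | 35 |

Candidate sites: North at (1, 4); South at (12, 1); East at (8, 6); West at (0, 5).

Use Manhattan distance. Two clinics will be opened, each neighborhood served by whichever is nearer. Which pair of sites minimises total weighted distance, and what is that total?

{North, East}, total 784

Evaluate every pair (each demand assigned to the nearer of the two):
  {North, East}: total = 784
  {East, West}: total = 884
  {North, South}: total = 958
  {South, East}: total = 1019
  {South, West}: total = 1104
  {North, West}: total = 1278
Best pair: {North, East} with total 784.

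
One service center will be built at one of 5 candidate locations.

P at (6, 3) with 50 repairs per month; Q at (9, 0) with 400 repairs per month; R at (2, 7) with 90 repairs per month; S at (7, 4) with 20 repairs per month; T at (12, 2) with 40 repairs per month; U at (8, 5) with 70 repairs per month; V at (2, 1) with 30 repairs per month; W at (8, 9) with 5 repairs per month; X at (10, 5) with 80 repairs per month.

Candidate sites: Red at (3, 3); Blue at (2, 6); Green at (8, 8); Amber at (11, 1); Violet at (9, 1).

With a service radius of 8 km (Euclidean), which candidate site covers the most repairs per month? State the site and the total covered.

Coverage radius r = 8 km; a point is covered iff (Δx)²+(Δy)² ≤ 8² = 64.
  Red (3, 3): covers {P, Q, R, S, U, V, W, X} → 745
  Blue (2, 6): covers {P, R, S, U, V, W} → 265
  Green (8, 8): covers {P, R, S, T, U, W, X} → 355
  Amber (11, 1): covers {P, Q, S, T, U, X} → 660
  Violet (9, 1): covers {P, Q, S, T, U, V, X} → 690
Maximum coverage at Red: 745 repairs per month.

Red, covering 745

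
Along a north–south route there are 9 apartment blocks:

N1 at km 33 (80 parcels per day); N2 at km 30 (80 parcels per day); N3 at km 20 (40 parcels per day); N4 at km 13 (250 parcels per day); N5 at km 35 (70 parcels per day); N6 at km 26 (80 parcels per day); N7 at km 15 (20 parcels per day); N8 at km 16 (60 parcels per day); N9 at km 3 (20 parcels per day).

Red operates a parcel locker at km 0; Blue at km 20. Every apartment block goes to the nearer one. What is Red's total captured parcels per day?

20

The indifferent point is the midpoint (0+20)/2 = 10; apartment blocks left of it (closer to Red at 0) go to Red, those right go to Blue.
  N9 at 3 (w=20) → Red
  N4 at 13 (w=250) → Blue
  N7 at 15 (w=20) → Blue
  N8 at 16 (w=60) → Blue
  N3 at 20 (w=40) → Blue
  N6 at 26 (w=80) → Blue
  N2 at 30 (w=80) → Blue
  N1 at 33 (w=80) → Blue
  N5 at 35 (w=70) → Blue
Red captures 20; Blue captures 680.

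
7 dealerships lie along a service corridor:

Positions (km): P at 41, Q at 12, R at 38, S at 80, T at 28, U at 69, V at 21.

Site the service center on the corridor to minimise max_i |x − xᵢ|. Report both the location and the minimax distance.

location 46, max distance 34

The 1-center on a line is the midpoint of the two extreme points: leftmost at 12, rightmost at 80.
Optimal location = (12 + 80)/2 = 46; maximum distance = (80 − 12)/2 = 34.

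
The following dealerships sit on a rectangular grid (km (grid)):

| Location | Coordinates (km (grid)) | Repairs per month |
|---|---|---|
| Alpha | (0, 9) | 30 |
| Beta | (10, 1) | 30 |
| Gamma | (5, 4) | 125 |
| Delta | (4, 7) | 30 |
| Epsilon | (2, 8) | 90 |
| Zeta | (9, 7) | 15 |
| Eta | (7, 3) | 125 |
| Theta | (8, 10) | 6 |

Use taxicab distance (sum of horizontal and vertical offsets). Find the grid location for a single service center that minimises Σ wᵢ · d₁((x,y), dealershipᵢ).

Manhattan distance separates: Σwᵢ(|x−xᵢ|+|y−yᵢ|) = Σwᵢ|x−xᵢ| + Σwᵢ|y−yᵢ|, so x and y are optimised independently as 1-D weighted medians.
Total weight W = 451; half = 225.5.
x-coordinate, sorted with cumulative weight:
  x=0 (Alpha, w=30) cum 30
  x=2 (Epsilon, w=90) cum 120
  x=4 (Delta, w=30) cum 150
  x=5 (Gamma, w=125) cum 275  ← median
  x=7 (Eta, w=125) cum 400
  x=8 (Theta, w=6) cum 406
  x=9 (Zeta, w=15) cum 421
  x=10 (Beta, w=30) cum 451
⇒ x* = 5
y-coordinate, sorted with cumulative weight:
  y=1 (Beta, w=30) cum 30
  y=3 (Eta, w=125) cum 155
  y=4 (Gamma, w=125) cum 280  ← median
  y=7 (Delta, w=30) cum 310
  y=7 (Zeta, w=15) cum 325
  y=8 (Epsilon, w=90) cum 415
  y=9 (Alpha, w=30) cum 445
  y=10 (Theta, w=6) cum 451
⇒ y* = 4

(5, 4)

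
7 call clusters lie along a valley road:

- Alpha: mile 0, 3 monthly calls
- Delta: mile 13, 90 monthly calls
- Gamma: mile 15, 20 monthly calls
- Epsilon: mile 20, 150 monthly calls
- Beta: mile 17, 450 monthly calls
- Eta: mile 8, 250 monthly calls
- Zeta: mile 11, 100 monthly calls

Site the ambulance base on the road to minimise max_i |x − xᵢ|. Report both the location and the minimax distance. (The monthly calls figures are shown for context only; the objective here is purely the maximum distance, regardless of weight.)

The 1-center on a line is the midpoint of the two extreme points: leftmost at 0, rightmost at 20.
Optimal location = (0 + 20)/2 = 10; maximum distance = (20 − 0)/2 = 10.

location 10, max distance 10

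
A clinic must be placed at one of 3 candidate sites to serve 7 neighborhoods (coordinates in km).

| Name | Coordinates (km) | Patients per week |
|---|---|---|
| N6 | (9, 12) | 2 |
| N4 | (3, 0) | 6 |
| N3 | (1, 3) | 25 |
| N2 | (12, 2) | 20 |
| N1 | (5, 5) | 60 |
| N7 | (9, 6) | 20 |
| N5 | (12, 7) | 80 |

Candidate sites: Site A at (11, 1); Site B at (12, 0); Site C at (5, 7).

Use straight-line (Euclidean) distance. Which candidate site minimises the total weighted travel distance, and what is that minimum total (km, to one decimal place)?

Site C, total 1132.4 km

Total weighted distance at each candidate:
  Site A (11, 1): total = 1381.0
  Site B (12, 0): total = 1614.1
  Site C (5, 7): total = 1132.4
Minimum is at Site C with total 1132.4 km.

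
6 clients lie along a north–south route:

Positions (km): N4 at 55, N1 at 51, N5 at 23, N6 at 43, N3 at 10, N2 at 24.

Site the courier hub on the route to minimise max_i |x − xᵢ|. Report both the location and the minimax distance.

The 1-center on a line is the midpoint of the two extreme points: leftmost at 10, rightmost at 55.
Optimal location = (10 + 55)/2 = 32.5; maximum distance = (55 − 10)/2 = 22.5.

location 32.5, max distance 22.5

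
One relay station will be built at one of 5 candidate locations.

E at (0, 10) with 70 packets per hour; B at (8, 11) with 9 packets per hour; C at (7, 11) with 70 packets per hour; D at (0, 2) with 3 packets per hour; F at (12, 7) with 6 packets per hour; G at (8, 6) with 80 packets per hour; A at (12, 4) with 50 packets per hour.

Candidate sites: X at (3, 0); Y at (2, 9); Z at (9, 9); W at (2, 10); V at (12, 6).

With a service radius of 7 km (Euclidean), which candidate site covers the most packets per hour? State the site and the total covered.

Coverage radius r = 7 km; a point is covered iff (Δx)²+(Δy)² ≤ 7² = 49.
  X (3, 0): covers {D} → 3
  Y (2, 9): covers {E, B, C, G} → 229
  Z (9, 9): covers {B, C, F, G, A} → 215
  W (2, 10): covers {E, B, C} → 149
  V (12, 6): covers {B, F, G, A} → 145
Maximum coverage at Y: 229 packets per hour.

Y, covering 229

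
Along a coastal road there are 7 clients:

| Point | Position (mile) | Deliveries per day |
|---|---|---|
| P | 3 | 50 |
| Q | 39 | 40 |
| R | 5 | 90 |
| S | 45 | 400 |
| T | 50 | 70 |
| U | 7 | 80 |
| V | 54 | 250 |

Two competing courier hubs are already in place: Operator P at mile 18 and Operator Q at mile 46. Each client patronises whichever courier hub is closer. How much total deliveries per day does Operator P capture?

The indifferent point is the midpoint (18+46)/2 = 32; clients left of it (closer to Operator P at 18) go to Operator P, those right go to Operator Q.
  P at 3 (w=50) → Operator P
  R at 5 (w=90) → Operator P
  U at 7 (w=80) → Operator P
  Q at 39 (w=40) → Operator Q
  S at 45 (w=400) → Operator Q
  T at 50 (w=70) → Operator Q
  V at 54 (w=250) → Operator Q
Operator P captures 220; Operator Q captures 760.

220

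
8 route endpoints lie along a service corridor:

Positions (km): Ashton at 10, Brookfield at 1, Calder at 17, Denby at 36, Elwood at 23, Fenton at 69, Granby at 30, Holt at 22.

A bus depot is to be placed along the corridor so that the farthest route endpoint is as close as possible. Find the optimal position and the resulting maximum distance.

location 35, max distance 34

The 1-center on a line is the midpoint of the two extreme points: leftmost at 1, rightmost at 69.
Optimal location = (1 + 69)/2 = 35; maximum distance = (69 − 1)/2 = 34.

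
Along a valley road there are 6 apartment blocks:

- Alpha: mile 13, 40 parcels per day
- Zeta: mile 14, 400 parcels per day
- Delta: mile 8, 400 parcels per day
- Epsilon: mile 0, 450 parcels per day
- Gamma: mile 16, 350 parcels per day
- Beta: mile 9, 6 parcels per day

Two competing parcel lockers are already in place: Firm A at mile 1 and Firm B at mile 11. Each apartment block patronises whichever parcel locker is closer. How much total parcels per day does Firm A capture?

450

The indifferent point is the midpoint (1+11)/2 = 6; apartment blocks left of it (closer to Firm A at 1) go to Firm A, those right go to Firm B.
  Epsilon at 0 (w=450) → Firm A
  Delta at 8 (w=400) → Firm B
  Beta at 9 (w=6) → Firm B
  Alpha at 13 (w=40) → Firm B
  Zeta at 14 (w=400) → Firm B
  Gamma at 16 (w=350) → Firm B
Firm A captures 450; Firm B captures 1196.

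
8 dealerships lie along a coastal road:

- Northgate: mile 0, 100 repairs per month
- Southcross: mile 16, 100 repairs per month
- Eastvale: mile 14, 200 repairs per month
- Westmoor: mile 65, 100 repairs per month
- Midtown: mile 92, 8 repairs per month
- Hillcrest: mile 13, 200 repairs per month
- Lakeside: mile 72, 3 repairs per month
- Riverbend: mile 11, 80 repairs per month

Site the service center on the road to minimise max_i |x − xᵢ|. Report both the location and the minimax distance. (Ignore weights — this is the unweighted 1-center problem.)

location 46, max distance 46

The 1-center on a line is the midpoint of the two extreme points: leftmost at 0, rightmost at 92.
Optimal location = (0 + 92)/2 = 46; maximum distance = (92 − 0)/2 = 46.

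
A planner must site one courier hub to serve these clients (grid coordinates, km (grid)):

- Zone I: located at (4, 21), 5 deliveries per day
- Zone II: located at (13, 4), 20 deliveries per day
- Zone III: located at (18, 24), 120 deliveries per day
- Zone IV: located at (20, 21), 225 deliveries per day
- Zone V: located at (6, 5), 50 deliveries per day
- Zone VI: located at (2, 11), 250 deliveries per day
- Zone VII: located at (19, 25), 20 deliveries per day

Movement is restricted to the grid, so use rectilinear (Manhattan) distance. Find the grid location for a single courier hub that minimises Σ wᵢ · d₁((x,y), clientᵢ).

(18, 21)

Manhattan distance separates: Σwᵢ(|x−xᵢ|+|y−yᵢ|) = Σwᵢ|x−xᵢ| + Σwᵢ|y−yᵢ|, so x and y are optimised independently as 1-D weighted medians.
Total weight W = 690; half = 345.
x-coordinate, sorted with cumulative weight:
  x=2 (Zone VI, w=250) cum 250
  x=4 (Zone I, w=5) cum 255
  x=6 (Zone V, w=50) cum 305
  x=13 (Zone II, w=20) cum 325
  x=18 (Zone III, w=120) cum 445  ← median
  x=19 (Zone VII, w=20) cum 465
  x=20 (Zone IV, w=225) cum 690
⇒ x* = 18
y-coordinate, sorted with cumulative weight:
  y=4 (Zone II, w=20) cum 20
  y=5 (Zone V, w=50) cum 70
  y=11 (Zone VI, w=250) cum 320
  y=21 (Zone I, w=5) cum 325
  y=21 (Zone IV, w=225) cum 550  ← median
  y=24 (Zone III, w=120) cum 670
  y=25 (Zone VII, w=20) cum 690
⇒ y* = 21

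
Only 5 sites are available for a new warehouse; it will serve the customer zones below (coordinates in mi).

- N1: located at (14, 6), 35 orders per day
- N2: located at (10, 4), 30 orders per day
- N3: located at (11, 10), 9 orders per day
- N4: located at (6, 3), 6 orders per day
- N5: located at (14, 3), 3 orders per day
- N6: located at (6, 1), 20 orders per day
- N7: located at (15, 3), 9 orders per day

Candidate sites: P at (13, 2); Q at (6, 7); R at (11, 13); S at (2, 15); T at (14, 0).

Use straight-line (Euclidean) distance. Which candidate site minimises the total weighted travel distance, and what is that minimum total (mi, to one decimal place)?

Total weighted distance at each candidate:
  P (13, 2): total = 534.9
  Q (6, 7): total = 744.1
  R (11, 13): total = 1020.5
  S (2, 15): total = 1602.9
  T (14, 0): total = 723.6
Minimum is at P with total 534.9 mi.

P, total 534.9 mi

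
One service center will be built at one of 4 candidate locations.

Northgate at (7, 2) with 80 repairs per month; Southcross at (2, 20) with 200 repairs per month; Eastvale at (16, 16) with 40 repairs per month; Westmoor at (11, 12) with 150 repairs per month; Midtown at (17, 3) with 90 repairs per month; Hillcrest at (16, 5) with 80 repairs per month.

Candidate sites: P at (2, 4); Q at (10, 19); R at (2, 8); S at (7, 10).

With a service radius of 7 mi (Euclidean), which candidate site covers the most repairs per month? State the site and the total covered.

S, covering 150

Coverage radius r = 7 mi; a point is covered iff (Δx)²+(Δy)² ≤ 7² = 49.
  P (2, 4): covers {Northgate} → 80
  Q (10, 19): covers {Eastvale} → 40
  R (2, 8): covers {none} → 0
  S (7, 10): covers {Westmoor} → 150
Maximum coverage at S: 150 repairs per month.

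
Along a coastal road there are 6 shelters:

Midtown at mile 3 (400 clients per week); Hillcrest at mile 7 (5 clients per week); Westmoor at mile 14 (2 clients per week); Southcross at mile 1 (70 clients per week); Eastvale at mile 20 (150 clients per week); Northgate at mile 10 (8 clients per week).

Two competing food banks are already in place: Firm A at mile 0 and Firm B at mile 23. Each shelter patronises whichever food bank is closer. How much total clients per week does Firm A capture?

483

The indifferent point is the midpoint (0+23)/2 = 11.5; shelters left of it (closer to Firm A at 0) go to Firm A, those right go to Firm B.
  Southcross at 1 (w=70) → Firm A
  Midtown at 3 (w=400) → Firm A
  Hillcrest at 7 (w=5) → Firm A
  Northgate at 10 (w=8) → Firm A
  Westmoor at 14 (w=2) → Firm B
  Eastvale at 20 (w=150) → Firm B
Firm A captures 483; Firm B captures 152.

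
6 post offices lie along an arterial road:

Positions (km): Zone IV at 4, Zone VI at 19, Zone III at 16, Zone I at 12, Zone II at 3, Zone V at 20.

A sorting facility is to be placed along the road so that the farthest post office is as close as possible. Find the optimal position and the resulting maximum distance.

location 11.5, max distance 8.5

The 1-center on a line is the midpoint of the two extreme points: leftmost at 3, rightmost at 20.
Optimal location = (3 + 20)/2 = 11.5; maximum distance = (20 − 3)/2 = 8.5.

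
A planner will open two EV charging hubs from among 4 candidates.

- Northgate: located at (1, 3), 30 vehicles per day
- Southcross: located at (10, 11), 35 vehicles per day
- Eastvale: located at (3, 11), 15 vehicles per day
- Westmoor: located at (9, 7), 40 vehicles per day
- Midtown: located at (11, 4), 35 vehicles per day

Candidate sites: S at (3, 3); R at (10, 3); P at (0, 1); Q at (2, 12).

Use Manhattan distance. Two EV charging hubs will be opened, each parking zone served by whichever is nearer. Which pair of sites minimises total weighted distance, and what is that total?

{S, R}, total 730

Evaluate every pair (each demand assigned to the nearer of the two):
  {S, R}: total = 730
  {R, P}: total = 835
  {R, Q}: total = 850
  {S, Q}: total = 1120
  {P, Q}: total = 1405
  {S, P}: total = 1420
Best pair: {S, R} with total 730.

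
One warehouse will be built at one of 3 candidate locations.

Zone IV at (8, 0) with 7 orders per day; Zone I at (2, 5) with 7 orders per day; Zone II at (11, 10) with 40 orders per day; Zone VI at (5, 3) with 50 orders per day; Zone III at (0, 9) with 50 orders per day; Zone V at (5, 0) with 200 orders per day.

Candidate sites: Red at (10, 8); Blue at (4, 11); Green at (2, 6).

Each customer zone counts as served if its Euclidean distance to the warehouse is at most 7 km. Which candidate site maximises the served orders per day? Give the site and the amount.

Coverage radius r = 7 km; a point is covered iff (Δx)²+(Δy)² ≤ 7² = 49.
  Red (10, 8): covers {Zone II} → 40
  Blue (4, 11): covers {Zone I, Zone III} → 57
  Green (2, 6): covers {Zone I, Zone VI, Zone III, Zone V} → 307
Maximum coverage at Green: 307 orders per day.

Green, covering 307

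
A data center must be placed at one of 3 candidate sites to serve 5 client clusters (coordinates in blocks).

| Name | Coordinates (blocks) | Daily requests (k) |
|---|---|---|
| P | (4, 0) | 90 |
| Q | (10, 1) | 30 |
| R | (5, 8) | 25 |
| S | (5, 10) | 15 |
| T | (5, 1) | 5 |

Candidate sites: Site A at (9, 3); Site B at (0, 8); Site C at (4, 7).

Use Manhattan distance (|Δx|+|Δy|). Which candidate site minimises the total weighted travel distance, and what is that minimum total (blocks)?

Total weighted distance at each candidate:
  Site A (9, 3): total = 1230
  Site B (0, 8): total = 1880
  Site C (4, 7): total = 1135
Minimum is at Site C with total 1135 blocks.

Site C, total 1135 blocks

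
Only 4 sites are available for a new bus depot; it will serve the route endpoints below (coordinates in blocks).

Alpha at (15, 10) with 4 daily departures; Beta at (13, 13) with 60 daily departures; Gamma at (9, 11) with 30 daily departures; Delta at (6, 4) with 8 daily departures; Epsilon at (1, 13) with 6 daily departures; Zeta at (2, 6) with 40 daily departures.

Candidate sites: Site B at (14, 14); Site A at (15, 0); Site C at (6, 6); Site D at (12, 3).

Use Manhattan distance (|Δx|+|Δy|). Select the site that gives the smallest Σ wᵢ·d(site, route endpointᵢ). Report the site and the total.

Site C, total 1380 blocks

Total weighted distance at each candidate:
  Site B (14, 14): total = 1408
  Site A (15, 0): total = 2476
  Site C (6, 6): total = 1380
  Site D (12, 3): total = 1732
Minimum is at Site C with total 1380 blocks.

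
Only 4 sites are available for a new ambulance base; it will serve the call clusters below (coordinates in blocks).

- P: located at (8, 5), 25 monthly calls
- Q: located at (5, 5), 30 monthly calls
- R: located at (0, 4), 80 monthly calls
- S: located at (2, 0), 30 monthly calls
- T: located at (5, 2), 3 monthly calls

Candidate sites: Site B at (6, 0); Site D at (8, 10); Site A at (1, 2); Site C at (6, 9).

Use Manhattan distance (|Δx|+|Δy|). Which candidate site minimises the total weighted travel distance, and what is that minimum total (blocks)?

Total weighted distance at each candidate:
  Site B (6, 0): total = 1284
  Site D (8, 10): total = 1998
  Site A (1, 2): total = 802
  Site C (6, 9): total = 1594
Minimum is at Site A with total 802 blocks.

Site A, total 802 blocks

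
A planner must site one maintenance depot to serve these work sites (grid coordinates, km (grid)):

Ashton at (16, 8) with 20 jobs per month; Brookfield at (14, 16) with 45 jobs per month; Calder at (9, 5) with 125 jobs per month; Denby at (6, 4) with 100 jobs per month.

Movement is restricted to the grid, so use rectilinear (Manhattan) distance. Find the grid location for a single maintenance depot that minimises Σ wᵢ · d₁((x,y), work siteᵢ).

(9, 5)

Manhattan distance separates: Σwᵢ(|x−xᵢ|+|y−yᵢ|) = Σwᵢ|x−xᵢ| + Σwᵢ|y−yᵢ|, so x and y are optimised independently as 1-D weighted medians.
Total weight W = 290; half = 145.
x-coordinate, sorted with cumulative weight:
  x=6 (Denby, w=100) cum 100
  x=9 (Calder, w=125) cum 225  ← median
  x=14 (Brookfield, w=45) cum 270
  x=16 (Ashton, w=20) cum 290
⇒ x* = 9
y-coordinate, sorted with cumulative weight:
  y=4 (Denby, w=100) cum 100
  y=5 (Calder, w=125) cum 225  ← median
  y=8 (Ashton, w=20) cum 245
  y=16 (Brookfield, w=45) cum 290
⇒ y* = 5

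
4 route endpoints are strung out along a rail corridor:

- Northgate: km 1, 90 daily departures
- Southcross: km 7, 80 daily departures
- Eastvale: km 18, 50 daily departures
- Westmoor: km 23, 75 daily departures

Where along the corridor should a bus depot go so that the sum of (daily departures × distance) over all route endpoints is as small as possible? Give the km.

For a sum of weighted absolute distances on a line, the optimum is the weighted median (not the mean). Total weight W = 295; half-weight = 147.5.
Sort by position and accumulate weight:
  km 1 (Northgate, w=90) → cum 90
  km 7 (Southcross, w=80) → cum 170  ≥ 147.5 → median here
  km 18 (Eastvale, w=50) → cum 220
  km 23 (Westmoor, w=75) → cum 295
Optimal location: km 7.

x = 7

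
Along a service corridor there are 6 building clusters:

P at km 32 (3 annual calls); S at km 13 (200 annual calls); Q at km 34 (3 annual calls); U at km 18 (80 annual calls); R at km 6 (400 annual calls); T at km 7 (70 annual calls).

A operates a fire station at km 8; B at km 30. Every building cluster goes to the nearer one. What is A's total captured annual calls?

The indifferent point is the midpoint (8+30)/2 = 19; building clusters left of it (closer to A at 8) go to A, those right go to B.
  R at 6 (w=400) → A
  T at 7 (w=70) → A
  S at 13 (w=200) → A
  U at 18 (w=80) → A
  P at 32 (w=3) → B
  Q at 34 (w=3) → B
A captures 750; B captures 6.

750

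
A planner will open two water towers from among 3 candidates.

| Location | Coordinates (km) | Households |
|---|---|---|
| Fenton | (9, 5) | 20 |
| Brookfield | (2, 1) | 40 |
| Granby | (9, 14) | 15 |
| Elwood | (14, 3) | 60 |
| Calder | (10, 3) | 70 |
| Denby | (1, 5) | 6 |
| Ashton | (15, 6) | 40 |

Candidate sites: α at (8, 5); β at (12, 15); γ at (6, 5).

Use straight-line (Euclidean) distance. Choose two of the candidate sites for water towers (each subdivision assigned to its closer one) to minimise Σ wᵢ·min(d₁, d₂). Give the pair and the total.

{α, β}, total 1258.2

Evaluate every pair (each demand assigned to the nearer of the two):
  {α, β}: total = 1258.2
  {α, γ}: total = 1272.4
  {β, γ}: total = 1533.7
Best pair: {α, β} with total 1258.2.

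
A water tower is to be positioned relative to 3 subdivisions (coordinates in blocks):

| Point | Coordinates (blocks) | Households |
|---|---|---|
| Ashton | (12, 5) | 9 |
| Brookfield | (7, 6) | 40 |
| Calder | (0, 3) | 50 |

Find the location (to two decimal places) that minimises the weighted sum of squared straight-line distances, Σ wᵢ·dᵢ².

(3.92, 4.39)

The minimiser of Σwᵢ‖p−pᵢ‖² is the weighted centroid p* = (Σwᵢpᵢ)/(Σwᵢ).
Σwᵢ = 99.
Σwᵢxᵢ = 9·12 + 40·7 + 50·0 = 388.
Σwᵢyᵢ = 9·5 + 40·6 + 50·3 = 435.
x* = 388/99 = 3.92, y* = 435/99 = 4.39.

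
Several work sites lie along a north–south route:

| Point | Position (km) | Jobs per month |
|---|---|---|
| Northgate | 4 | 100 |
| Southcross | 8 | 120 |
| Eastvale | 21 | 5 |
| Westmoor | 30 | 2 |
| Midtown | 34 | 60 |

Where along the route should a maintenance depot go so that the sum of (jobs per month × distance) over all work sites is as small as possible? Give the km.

For a sum of weighted absolute distances on a line, the optimum is the weighted median (not the mean). Total weight W = 287; half-weight = 143.5.
Sort by position and accumulate weight:
  km 4 (Northgate, w=100) → cum 100
  km 8 (Southcross, w=120) → cum 220  ≥ 143.5 → median here
  km 21 (Eastvale, w=5) → cum 225
  km 30 (Westmoor, w=2) → cum 227
  km 34 (Midtown, w=60) → cum 287
Optimal location: km 8.

x = 8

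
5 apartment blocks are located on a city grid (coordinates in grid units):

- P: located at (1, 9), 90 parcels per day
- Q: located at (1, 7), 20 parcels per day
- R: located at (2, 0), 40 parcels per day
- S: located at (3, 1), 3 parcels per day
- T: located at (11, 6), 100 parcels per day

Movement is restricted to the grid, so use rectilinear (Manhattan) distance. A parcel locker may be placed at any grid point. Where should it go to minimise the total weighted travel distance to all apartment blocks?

Manhattan distance separates: Σwᵢ(|x−xᵢ|+|y−yᵢ|) = Σwᵢ|x−xᵢ| + Σwᵢ|y−yᵢ|, so x and y are optimised independently as 1-D weighted medians.
Total weight W = 253; half = 126.5.
x-coordinate, sorted with cumulative weight:
  x=1 (P, w=90) cum 90
  x=1 (Q, w=20) cum 110
  x=2 (R, w=40) cum 150  ← median
  x=3 (S, w=3) cum 153
  x=11 (T, w=100) cum 253
⇒ x* = 2
y-coordinate, sorted with cumulative weight:
  y=0 (R, w=40) cum 40
  y=1 (S, w=3) cum 43
  y=6 (T, w=100) cum 143  ← median
  y=7 (Q, w=20) cum 163
  y=9 (P, w=90) cum 253
⇒ y* = 6

(2, 6)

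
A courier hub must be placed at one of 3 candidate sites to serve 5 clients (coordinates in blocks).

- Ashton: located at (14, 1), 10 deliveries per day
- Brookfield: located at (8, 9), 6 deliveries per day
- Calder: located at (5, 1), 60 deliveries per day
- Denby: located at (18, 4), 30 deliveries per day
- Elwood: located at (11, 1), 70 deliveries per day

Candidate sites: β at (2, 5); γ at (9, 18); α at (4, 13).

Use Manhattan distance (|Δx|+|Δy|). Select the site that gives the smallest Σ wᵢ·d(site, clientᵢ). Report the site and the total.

β, total 2060 blocks

Total weighted distance at each candidate:
  β (2, 5): total = 2060
  γ (9, 18): total = 3560
  α (4, 13): total = 3068
Minimum is at β with total 2060 blocks.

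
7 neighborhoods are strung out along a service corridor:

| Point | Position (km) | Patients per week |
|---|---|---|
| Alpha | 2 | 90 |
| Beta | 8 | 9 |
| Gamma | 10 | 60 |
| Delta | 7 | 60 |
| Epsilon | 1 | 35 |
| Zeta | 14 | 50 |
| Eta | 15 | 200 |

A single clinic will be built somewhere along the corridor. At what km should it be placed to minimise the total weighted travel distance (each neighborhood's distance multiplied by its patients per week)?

For a sum of weighted absolute distances on a line, the optimum is the weighted median (not the mean). Total weight W = 504; half-weight = 252.
Sort by position and accumulate weight:
  km 1 (Epsilon, w=35) → cum 35
  km 2 (Alpha, w=90) → cum 125
  km 7 (Delta, w=60) → cum 185
  km 8 (Beta, w=9) → cum 194
  km 10 (Gamma, w=60) → cum 254  ≥ 252 → median here
  km 14 (Zeta, w=50) → cum 304
  km 15 (Eta, w=200) → cum 504
Optimal location: km 10.

x = 10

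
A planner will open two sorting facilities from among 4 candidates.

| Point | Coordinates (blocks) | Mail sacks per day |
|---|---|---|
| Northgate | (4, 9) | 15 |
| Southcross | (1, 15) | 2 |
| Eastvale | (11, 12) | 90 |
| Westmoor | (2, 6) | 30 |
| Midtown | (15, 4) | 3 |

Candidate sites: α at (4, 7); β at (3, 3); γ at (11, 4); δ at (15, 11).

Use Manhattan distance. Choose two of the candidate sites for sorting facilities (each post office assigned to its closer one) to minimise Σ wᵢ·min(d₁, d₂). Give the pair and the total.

Evaluate every pair (each demand assigned to the nearer of the two):
  {α, δ}: total = 613
  {β, δ}: total = 724
  {α, γ}: total = 874
  {β, γ}: total = 985
  {γ, δ}: total = 1008
  {α, β}: total = 1261
Best pair: {α, δ} with total 613.

{α, δ}, total 613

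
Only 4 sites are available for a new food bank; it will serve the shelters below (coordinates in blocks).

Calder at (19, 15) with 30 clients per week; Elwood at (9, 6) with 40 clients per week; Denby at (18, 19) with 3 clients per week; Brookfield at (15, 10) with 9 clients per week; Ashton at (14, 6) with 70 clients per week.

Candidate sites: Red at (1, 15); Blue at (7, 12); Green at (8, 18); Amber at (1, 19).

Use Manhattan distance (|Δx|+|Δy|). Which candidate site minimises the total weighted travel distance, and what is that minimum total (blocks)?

Total weighted distance at each candidate:
  Red (1, 15): total = 2994
  Blue (7, 12): total = 1824
  Green (8, 18): total = 2368
  Amber (1, 19): total = 3578
Minimum is at Blue with total 1824 blocks.

Blue, total 1824 blocks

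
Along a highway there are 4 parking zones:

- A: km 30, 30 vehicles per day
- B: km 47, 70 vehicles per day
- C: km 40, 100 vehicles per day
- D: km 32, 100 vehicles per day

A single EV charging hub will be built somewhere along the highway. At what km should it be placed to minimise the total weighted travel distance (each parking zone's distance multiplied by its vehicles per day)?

For a sum of weighted absolute distances on a line, the optimum is the weighted median (not the mean). Total weight W = 300; half-weight = 150.
Sort by position and accumulate weight:
  km 30 (A, w=30) → cum 30
  km 32 (D, w=100) → cum 130
  km 40 (C, w=100) → cum 230  ≥ 150 → median here
  km 47 (B, w=70) → cum 300
Optimal location: km 40.

x = 40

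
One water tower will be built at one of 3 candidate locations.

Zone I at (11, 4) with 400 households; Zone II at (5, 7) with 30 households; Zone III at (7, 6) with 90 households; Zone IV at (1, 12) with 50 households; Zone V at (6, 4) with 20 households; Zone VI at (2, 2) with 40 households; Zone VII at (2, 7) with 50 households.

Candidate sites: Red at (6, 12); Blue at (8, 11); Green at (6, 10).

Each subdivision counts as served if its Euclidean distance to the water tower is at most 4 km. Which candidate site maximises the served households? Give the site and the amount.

Coverage radius r = 4 km; a point is covered iff (Δx)²+(Δy)² ≤ 4² = 16.
  Red (6, 12): covers {none} → 0
  Blue (8, 11): covers {none} → 0
  Green (6, 10): covers {Zone II} → 30
Maximum coverage at Green: 30 households.

Green, covering 30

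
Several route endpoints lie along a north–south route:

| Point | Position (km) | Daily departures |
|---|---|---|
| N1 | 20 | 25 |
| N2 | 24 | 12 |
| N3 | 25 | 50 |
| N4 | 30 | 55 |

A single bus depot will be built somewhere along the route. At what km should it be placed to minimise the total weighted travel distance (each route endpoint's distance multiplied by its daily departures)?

For a sum of weighted absolute distances on a line, the optimum is the weighted median (not the mean). Total weight W = 142; half-weight = 71.
Sort by position and accumulate weight:
  km 20 (N1, w=25) → cum 25
  km 24 (N2, w=12) → cum 37
  km 25 (N3, w=50) → cum 87  ≥ 71 → median here
  km 30 (N4, w=55) → cum 142
Optimal location: km 25.

x = 25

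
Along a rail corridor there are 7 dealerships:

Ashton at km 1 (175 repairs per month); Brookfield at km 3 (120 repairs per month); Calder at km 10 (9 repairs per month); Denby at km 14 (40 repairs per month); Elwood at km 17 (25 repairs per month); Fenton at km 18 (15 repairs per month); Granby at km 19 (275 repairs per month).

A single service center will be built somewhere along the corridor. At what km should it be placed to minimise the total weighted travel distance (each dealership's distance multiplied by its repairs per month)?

For a sum of weighted absolute distances on a line, the optimum is the weighted median (not the mean). Total weight W = 659; half-weight = 329.5.
Sort by position and accumulate weight:
  km 1 (Ashton, w=175) → cum 175
  km 3 (Brookfield, w=120) → cum 295
  km 10 (Calder, w=9) → cum 304
  km 14 (Denby, w=40) → cum 344  ≥ 329.5 → median here
  km 17 (Elwood, w=25) → cum 369
  km 18 (Fenton, w=15) → cum 384
  km 19 (Granby, w=275) → cum 659
Optimal location: km 14.

x = 14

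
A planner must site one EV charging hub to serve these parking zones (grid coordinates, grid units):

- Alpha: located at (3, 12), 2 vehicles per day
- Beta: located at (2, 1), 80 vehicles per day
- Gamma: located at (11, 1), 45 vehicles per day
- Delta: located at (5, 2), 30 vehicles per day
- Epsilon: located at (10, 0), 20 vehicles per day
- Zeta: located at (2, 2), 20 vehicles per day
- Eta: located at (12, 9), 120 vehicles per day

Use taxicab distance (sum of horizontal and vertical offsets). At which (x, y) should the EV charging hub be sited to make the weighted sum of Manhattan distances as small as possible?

(11, 2)

Manhattan distance separates: Σwᵢ(|x−xᵢ|+|y−yᵢ|) = Σwᵢ|x−xᵢ| + Σwᵢ|y−yᵢ|, so x and y are optimised independently as 1-D weighted medians.
Total weight W = 317; half = 158.5.
x-coordinate, sorted with cumulative weight:
  x=2 (Beta, w=80) cum 80
  x=2 (Zeta, w=20) cum 100
  x=3 (Alpha, w=2) cum 102
  x=5 (Delta, w=30) cum 132
  x=10 (Epsilon, w=20) cum 152
  x=11 (Gamma, w=45) cum 197  ← median
  x=12 (Eta, w=120) cum 317
⇒ x* = 11
y-coordinate, sorted with cumulative weight:
  y=0 (Epsilon, w=20) cum 20
  y=1 (Beta, w=80) cum 100
  y=1 (Gamma, w=45) cum 145
  y=2 (Delta, w=30) cum 175  ← median
  y=2 (Zeta, w=20) cum 195
  y=9 (Eta, w=120) cum 315
  y=12 (Alpha, w=2) cum 317
⇒ y* = 2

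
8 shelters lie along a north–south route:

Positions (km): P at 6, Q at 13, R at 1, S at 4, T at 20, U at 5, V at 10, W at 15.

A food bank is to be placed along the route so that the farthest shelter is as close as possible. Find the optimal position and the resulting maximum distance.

The 1-center on a line is the midpoint of the two extreme points: leftmost at 1, rightmost at 20.
Optimal location = (1 + 20)/2 = 10.5; maximum distance = (20 − 1)/2 = 9.5.

location 10.5, max distance 9.5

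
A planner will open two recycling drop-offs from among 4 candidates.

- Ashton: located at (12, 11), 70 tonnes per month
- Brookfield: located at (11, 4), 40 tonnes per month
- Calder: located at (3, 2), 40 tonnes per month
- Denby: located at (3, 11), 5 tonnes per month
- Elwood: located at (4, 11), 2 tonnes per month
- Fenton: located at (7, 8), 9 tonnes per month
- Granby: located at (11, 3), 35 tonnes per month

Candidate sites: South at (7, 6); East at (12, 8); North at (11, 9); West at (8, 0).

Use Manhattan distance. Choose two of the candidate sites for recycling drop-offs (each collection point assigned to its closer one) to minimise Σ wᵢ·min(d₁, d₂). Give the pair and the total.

{North, West}, total 1013

Evaluate every pair (each demand assigned to the nearer of the two):
  {North, West}: total = 1013
  {South, East}: total = 1019
  {South, North}: total = 1019
  {East, West}: total = 1027
  {East, North}: total = 1333
  {South, West}: total = 1509
Best pair: {North, West} with total 1013.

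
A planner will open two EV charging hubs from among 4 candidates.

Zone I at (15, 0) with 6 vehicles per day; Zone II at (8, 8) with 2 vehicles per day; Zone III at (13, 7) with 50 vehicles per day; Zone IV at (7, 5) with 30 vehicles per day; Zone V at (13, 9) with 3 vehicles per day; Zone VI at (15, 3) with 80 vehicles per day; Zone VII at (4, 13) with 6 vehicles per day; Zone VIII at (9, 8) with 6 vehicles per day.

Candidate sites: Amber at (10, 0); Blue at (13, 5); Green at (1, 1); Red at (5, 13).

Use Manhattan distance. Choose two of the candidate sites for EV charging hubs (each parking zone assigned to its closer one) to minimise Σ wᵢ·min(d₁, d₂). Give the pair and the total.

Evaluate every pair (each demand assigned to the nearer of the two):
  {Blue, Red}: total = 718
  {Amber, Blue}: total = 802
  {Blue, Green}: total = 802
  {Amber, Red}: total = 1522
  {Amber, Green}: total = 1610
  {Green, Red}: total = 2482
Best pair: {Blue, Red} with total 718.

{Blue, Red}, total 718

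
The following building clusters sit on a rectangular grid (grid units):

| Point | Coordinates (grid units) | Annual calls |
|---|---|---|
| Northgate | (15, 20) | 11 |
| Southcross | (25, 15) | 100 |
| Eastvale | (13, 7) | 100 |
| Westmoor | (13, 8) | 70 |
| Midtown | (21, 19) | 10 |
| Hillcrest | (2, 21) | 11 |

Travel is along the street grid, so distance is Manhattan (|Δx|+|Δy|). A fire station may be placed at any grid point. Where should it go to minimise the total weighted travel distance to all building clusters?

(13, 8)

Manhattan distance separates: Σwᵢ(|x−xᵢ|+|y−yᵢ|) = Σwᵢ|x−xᵢ| + Σwᵢ|y−yᵢ|, so x and y are optimised independently as 1-D weighted medians.
Total weight W = 302; half = 151.
x-coordinate, sorted with cumulative weight:
  x=2 (Hillcrest, w=11) cum 11
  x=13 (Eastvale, w=100) cum 111
  x=13 (Westmoor, w=70) cum 181  ← median
  x=15 (Northgate, w=11) cum 192
  x=21 (Midtown, w=10) cum 202
  x=25 (Southcross, w=100) cum 302
⇒ x* = 13
y-coordinate, sorted with cumulative weight:
  y=7 (Eastvale, w=100) cum 100
  y=8 (Westmoor, w=70) cum 170  ← median
  y=15 (Southcross, w=100) cum 270
  y=19 (Midtown, w=10) cum 280
  y=20 (Northgate, w=11) cum 291
  y=21 (Hillcrest, w=11) cum 302
⇒ y* = 8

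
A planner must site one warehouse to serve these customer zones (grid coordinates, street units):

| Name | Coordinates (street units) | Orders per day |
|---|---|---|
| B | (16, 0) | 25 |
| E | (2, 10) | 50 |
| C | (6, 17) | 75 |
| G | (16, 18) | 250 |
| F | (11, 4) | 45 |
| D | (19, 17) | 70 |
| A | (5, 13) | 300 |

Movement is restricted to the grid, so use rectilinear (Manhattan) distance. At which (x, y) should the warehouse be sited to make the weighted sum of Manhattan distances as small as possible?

(6, 13)

Manhattan distance separates: Σwᵢ(|x−xᵢ|+|y−yᵢ|) = Σwᵢ|x−xᵢ| + Σwᵢ|y−yᵢ|, so x and y are optimised independently as 1-D weighted medians.
Total weight W = 815; half = 407.5.
x-coordinate, sorted with cumulative weight:
  x=2 (E, w=50) cum 50
  x=5 (A, w=300) cum 350
  x=6 (C, w=75) cum 425  ← median
  x=11 (F, w=45) cum 470
  x=16 (B, w=25) cum 495
  x=16 (G, w=250) cum 745
  x=19 (D, w=70) cum 815
⇒ x* = 6
y-coordinate, sorted with cumulative weight:
  y=0 (B, w=25) cum 25
  y=4 (F, w=45) cum 70
  y=10 (E, w=50) cum 120
  y=13 (A, w=300) cum 420  ← median
  y=17 (C, w=75) cum 495
  y=17 (D, w=70) cum 565
  y=18 (G, w=250) cum 815
⇒ y* = 13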